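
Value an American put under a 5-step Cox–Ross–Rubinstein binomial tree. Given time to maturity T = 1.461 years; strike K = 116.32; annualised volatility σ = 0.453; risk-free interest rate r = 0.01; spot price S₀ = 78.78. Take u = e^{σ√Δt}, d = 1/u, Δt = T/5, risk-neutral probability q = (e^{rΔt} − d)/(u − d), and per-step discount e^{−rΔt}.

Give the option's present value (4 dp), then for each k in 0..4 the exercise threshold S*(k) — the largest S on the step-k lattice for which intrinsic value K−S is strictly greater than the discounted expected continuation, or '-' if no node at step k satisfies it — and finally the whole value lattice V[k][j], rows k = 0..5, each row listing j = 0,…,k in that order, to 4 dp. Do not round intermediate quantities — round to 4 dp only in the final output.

price = 44.1561
boundary = - - 48.2751 61.6694 78.7800
tree:
44.1561
55.9211 29.7733
68.0449 41.1684 15.7573
78.5300 54.6506 24.6243 4.8022
86.7378 68.0449 37.5400 8.6780 0.0000
93.1629 78.5300 54.6506 15.6819 0.0000 0.0000

params: Δt=0.29220 u=1.27746 d=0.78281 q=0.44500 e^(-rΔt)=0.99708
t_5 payoffs: 93.1629 78.5300 54.6506 15.6819 0.0000 0.0000
t_4: node(4,0) S=29.5822 payoff=86.7378 vs cont=86.3984 → 86.7378 [stop]  node(4,1) S=48.2751 payoff=68.0449 vs cont=67.7055 → 68.0449 [stop]  node(4,2) S=78.7800 payoff=37.5400 vs cont=37.2006 → 37.5400 [stop]  node(4,3) S=128.5608 payoff=0.0000 vs cont=8.6780 → 8.6780 [wait]  node(4,4) S=209.7980 payoff=0.0000 vs cont=0.0000 → 0.0000 [wait]  ⇒ S*(4)=78.7800
t_3: node(3,0) S=37.7900 payoff=78.5300 vs cont=78.1906 → 78.5300 [stop]  node(3,1) S=61.6694 payoff=54.6506 vs cont=54.3112 → 54.6506 [stop]  node(3,2) S=100.6381 payoff=15.6819 vs cont=24.6243 → 24.6243 [wait]  node(3,3) S=164.2310 payoff=0.0000 vs cont=4.8022 → 4.8022 [wait]  ⇒ S*(3)=61.6694
t_2: node(2,0) S=48.2751 payoff=68.0449 vs cont=67.7055 → 68.0449 [stop]  node(2,1) S=78.7800 payoff=37.5400 vs cont=41.1684 → 41.1684 [wait]  node(2,2) S=128.5608 payoff=0.0000 vs cont=15.7573 → 15.7573 [wait]  ⇒ S*(2)=48.2751
t_1: node(1,0) S=61.6694 payoff=54.6506 vs cont=55.9211 → 55.9211 [wait]  node(1,1) S=100.6381 payoff=15.6819 vs cont=29.7733 → 29.7733 [wait]  ⇒ S*(1)=-
t_0: node(0,0) S=78.7800 payoff=37.5400 vs cont=44.1561 → 44.1561 [wait]  ⇒ S*(0)=-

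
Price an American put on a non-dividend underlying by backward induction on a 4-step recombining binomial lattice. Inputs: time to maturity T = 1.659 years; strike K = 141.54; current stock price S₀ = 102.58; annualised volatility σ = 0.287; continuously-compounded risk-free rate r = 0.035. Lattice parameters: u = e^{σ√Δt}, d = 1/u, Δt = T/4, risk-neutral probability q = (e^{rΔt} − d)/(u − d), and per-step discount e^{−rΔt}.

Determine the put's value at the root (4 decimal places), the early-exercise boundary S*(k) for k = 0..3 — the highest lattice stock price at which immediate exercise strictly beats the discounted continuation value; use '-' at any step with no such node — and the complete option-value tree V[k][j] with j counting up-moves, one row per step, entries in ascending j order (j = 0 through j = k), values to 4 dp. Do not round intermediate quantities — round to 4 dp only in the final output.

price = 39.8605
boundary = - 85.2691 102.5800 85.2691
tree:
39.8605
56.2709 24.1828
70.6605 38.9600 9.7183
82.6218 56.2709 19.4583 0.0000
92.5646 70.6605 38.9600 0.0000 0.0000

params: Δt=0.41475 u=1.20302 d=0.83124 q=0.49325 e^(-rΔt)=0.98559
t_4 payoffs: 92.5646 70.6605 38.9600 0.0000 0.0000
t_3: node(3,0) S=58.9182 payoff=82.6218 vs cont=80.5820 → 82.6218 [stop]  node(3,1) S=85.2691 payoff=56.2709 vs cont=54.2311 → 56.2709 [stop]  node(3,2) S=123.4053 payoff=18.1347 vs cont=19.4583 → 19.4583 [wait]  node(3,3) S=178.5978 payoff=0.0000 vs cont=0.0000 → 0.0000 [wait]  ⇒ S*(3)=85.2691
t_2: node(2,0) S=70.8795 payoff=70.6605 vs cont=68.6207 → 70.6605 [stop]  node(2,1) S=102.5800 payoff=38.9600 vs cont=37.5637 → 38.9600 [stop]  node(2,2) S=148.4585 payoff=0.0000 vs cont=9.7183 → 9.7183 [wait]  ⇒ S*(2)=102.5800
t_1: node(1,0) S=85.2691 payoff=56.2709 vs cont=54.2311 → 56.2709 [stop]  node(1,1) S=123.4053 payoff=18.1347 vs cont=24.1828 → 24.1828 [wait]  ⇒ S*(1)=85.2691
t_0: node(0,0) S=102.5800 payoff=38.9600 vs cont=39.8605 → 39.8605 [wait]  ⇒ S*(0)=-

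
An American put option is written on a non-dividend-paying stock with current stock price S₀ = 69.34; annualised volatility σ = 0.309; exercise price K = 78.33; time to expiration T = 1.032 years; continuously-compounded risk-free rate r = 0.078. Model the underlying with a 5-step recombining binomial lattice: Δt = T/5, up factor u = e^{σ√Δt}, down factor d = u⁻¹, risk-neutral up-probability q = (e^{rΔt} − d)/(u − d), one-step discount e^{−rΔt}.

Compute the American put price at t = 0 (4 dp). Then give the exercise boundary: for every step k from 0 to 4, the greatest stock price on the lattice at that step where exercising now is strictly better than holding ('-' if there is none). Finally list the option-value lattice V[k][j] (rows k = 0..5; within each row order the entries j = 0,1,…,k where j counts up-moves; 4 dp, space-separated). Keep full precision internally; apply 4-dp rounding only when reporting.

price = 11.5905
boundary = - 60.2582 52.3660 60.2582 69.3400
tree:
11.5905
18.0718 6.0293
25.9640 10.6619 1.9842
32.8226 18.0718 4.2235 0.0000
38.7829 25.9640 8.9900 0.0000 0.0000
43.9626 32.8226 18.0718 0.0000 0.0000 0.0000

Δt=0.20640, u=1.15071, d=0.86903, q=0.52258, disc=e^(-rΔt)=0.98403
k=5 terminal: V=max(K-S,0) → 43.9626 32.8226 18.0718 0.0000 0.0000 0.0000
k=4: j=0 S=39.5471 intr=38.7829 cont=37.5320 V=38.7829[EX]; j=1 S=52.3660 intr=25.9640 cont=24.7131 V=25.9640[EX]; j=2 S=69.3400 intr=8.9900 cont=8.4901 V=8.9900[EX]; j=3 S=91.8161 intr=0.0000 cont=0.0000 V=0.0000[hold]; j=4 S=121.5776 intr=0.0000 cont=0.0000 V=0.0000[hold]  S*(4)=69.3400
k=3: j=0 S=45.5074 intr=32.8226 cont=31.5717 V=32.8226[EX]; j=1 S=60.2582 intr=18.0718 cont=16.8208 V=18.0718[EX]; j=2 S=79.7905 intr=0.0000 cont=4.2235 V=4.2235[hold]; j=3 S=105.6540 intr=0.0000 cont=0.0000 V=0.0000[hold]  S*(3)=60.2582
k=2: j=0 S=52.3660 intr=25.9640 cont=24.7131 V=25.9640[EX]; j=1 S=69.3400 intr=8.9900 cont=10.6619 V=10.6619[hold]; j=2 S=91.8161 intr=0.0000 cont=1.9842 V=1.9842[hold]  S*(2)=52.3660
k=1: j=0 S=60.2582 intr=18.0718 cont=17.6806 V=18.0718[EX]; j=1 S=79.7905 intr=0.0000 cont=6.0293 V=6.0293[hold]  S*(1)=60.2582
k=0: j=0 S=69.3400 intr=8.9900 cont=11.5905 V=11.5905[hold]  S*(0)=-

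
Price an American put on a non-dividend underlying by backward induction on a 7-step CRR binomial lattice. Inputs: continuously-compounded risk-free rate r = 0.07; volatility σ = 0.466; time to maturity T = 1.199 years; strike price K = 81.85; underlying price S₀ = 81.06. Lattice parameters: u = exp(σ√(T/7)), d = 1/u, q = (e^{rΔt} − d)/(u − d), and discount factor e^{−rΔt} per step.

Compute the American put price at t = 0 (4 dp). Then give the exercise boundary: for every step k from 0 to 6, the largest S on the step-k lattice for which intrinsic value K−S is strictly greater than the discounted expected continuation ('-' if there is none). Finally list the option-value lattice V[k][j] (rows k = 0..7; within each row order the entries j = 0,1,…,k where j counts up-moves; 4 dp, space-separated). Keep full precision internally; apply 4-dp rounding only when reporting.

price = 14.2429
boundary = - - - 45.4496 37.4775 45.4496 55.1174
tree:
14.2429
20.1452 8.2812
27.5824 12.6880 3.7712
36.4004 18.8329 6.4277 1.0219
44.3725 26.8578 10.7139 2.0006 0.0000
50.9462 36.4004 17.3146 3.9163 0.0000 0.0000
56.3668 44.3725 26.7326 7.6666 0.0000 0.0000 0.0000
60.8367 50.9462 36.4004 15.0083 0.0000 0.0000 0.0000 0.0000

Δt=0.17129  u=1.21272  d=0.82460  q=0.48301  discount=0.98808
step 7 (expiry): payoffs max(K−S,0) = 60.8367 50.9462 36.4004 15.0083 0.0000 0.0000 0.0000 0.0000
step 6: (k=6,j=0): S=25.4832, (K−S)⁺=56.3668, hold=55.3913 ⇒ V=56.3668 exercise | (k=6,j=1): S=37.4775, (K−S)⁺=44.3725, hold=43.3969 ⇒ V=44.3725 exercise | (k=6,j=2): S=55.1174, (K−S)⁺=26.7326, hold=25.7571 ⇒ V=26.7326 exercise | (k=6,j=3): S=81.0600, (K−S)⁺=0.7900, hold=7.6666 ⇒ V=7.6666 continue | (k=6,j=4): S=119.2132, (K−S)⁺=0.0000, hold=0.0000 ⇒ V=0.0000 continue | (k=6,j=5): S=175.3243, (K−S)⁺=0.0000, hold=0.0000 ⇒ V=0.0000 continue | (k=6,j=6): S=257.8456, (K−S)⁺=0.0000, hold=0.0000 ⇒ V=0.0000 continue  boundary S*=55.1174
step 5: (k=5,j=0): S=30.9038, (K−S)⁺=50.9462, hold=49.9707 ⇒ V=50.9462 exercise | (k=5,j=1): S=45.4496, (K−S)⁺=36.4004, hold=35.4249 ⇒ V=36.4004 exercise | (k=5,j=2): S=66.8417, (K−S)⁺=15.0083, hold=17.3146 ⇒ V=17.3146 continue | (k=5,j=3): S=98.3027, (K−S)⁺=0.0000, hold=3.9163 ⇒ V=3.9163 continue | (k=5,j=4): S=144.5717, (K−S)⁺=0.0000, hold=0.0000 ⇒ V=0.0000 continue | (k=5,j=5): S=212.6184, (K−S)⁺=0.0000, hold=0.0000 ⇒ V=0.0000 continue  boundary S*=45.4496
step 4: (k=4,j=0): S=37.4775, (K−S)⁺=44.3725, hold=43.3969 ⇒ V=44.3725 exercise | (k=4,j=1): S=55.1174, (K−S)⁺=26.7326, hold=26.8578 ⇒ V=26.8578 continue | (k=4,j=2): S=81.0600, (K−S)⁺=0.7900, hold=10.7139 ⇒ V=10.7139 continue | (k=4,j=3): S=119.2132, (K−S)⁺=0.0000, hold=2.0006 ⇒ V=2.0006 continue | (k=4,j=4): S=175.3243, (K−S)⁺=0.0000, hold=0.0000 ⇒ V=0.0000 continue  boundary S*=37.4775
step 3: (k=3,j=0): S=45.4496, (K−S)⁺=36.4004, hold=35.4846 ⇒ V=36.4004 exercise | (k=3,j=1): S=66.8417, (K−S)⁺=15.0083, hold=18.8329 ⇒ V=18.8329 continue | (k=3,j=2): S=98.3027, (K−S)⁺=0.0000, hold=6.4277 ⇒ V=6.4277 continue | (k=3,j=3): S=144.5717, (K−S)⁺=0.0000, hold=1.0219 ⇒ V=1.0219 continue  boundary S*=45.4496
step 2: (k=2,j=0): S=55.1174, (K−S)⁺=26.7326, hold=27.5824 ⇒ V=27.5824 continue | (k=2,j=1): S=81.0600, (K−S)⁺=0.7900, hold=12.6880 ⇒ V=12.6880 continue | (k=2,j=2): S=119.2132, (K−S)⁺=0.0000, hold=3.7712 ⇒ V=3.7712 continue  boundary S*=-
step 1: (k=1,j=0): S=66.8417, (K−S)⁺=15.0083, hold=20.1452 ⇒ V=20.1452 continue | (k=1,j=1): S=98.3027, (K−S)⁺=0.0000, hold=8.2812 ⇒ V=8.2812 continue  boundary S*=-
step 0: (k=0,j=0): S=81.0600, (K−S)⁺=0.7900, hold=14.2429 ⇒ V=14.2429 continue  boundary S*=-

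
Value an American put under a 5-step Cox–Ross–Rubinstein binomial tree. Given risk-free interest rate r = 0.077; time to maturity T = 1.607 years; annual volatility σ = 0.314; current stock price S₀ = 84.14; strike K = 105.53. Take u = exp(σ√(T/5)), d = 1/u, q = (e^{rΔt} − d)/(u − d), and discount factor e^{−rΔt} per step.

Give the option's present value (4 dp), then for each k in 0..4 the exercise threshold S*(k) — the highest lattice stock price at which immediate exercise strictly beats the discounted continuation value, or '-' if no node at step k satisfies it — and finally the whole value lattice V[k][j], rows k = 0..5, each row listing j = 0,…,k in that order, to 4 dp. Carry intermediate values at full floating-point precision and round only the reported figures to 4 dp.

price = 22.9462
boundary = - 70.4194 58.9362 70.4194 84.1400
tree:
22.9462
35.1106 13.0617
46.5938 21.9324 5.6784
56.2045 35.1106 11.0845 1.0700
64.2479 46.5938 21.3900 2.3121 0.0000
70.9797 56.2045 35.1106 4.9961 0.0000 0.0000

Δt=0.32140, u=1.19484, d=0.83693, q=0.52562, disc=e^(-rΔt)=0.97556
k=5 terminal: V=max(K-S,0) → 70.9797 56.2045 35.1106 4.9961 0.0000 0.0000
k=4: j=0 S=41.2821 intr=64.2479 cont=61.6683 V=64.2479[EX]; j=1 S=58.9362 intr=46.5938 cont=44.0142 V=46.5938[EX]; j=2 S=84.1400 intr=21.3900 cont=18.8104 V=21.3900[EX]; j=3 S=120.1221 intr=0.0000 cont=2.3121 V=2.3121[hold]; j=4 S=171.4918 intr=0.0000 cont=0.0000 V=0.0000[hold]  S*(4)=84.1400
k=3: j=0 S=49.3255 intr=56.2045 cont=53.6249 V=56.2045[EX]; j=1 S=70.4194 intr=35.1106 cont=32.5310 V=35.1106[EX]; j=2 S=100.5339 intr=4.9961 cont=11.0845 V=11.0845[hold]; j=3 S=143.5269 intr=0.0000 cont=1.0700 V=1.0700[hold]  S*(3)=70.4194
k=2: j=0 S=58.9362 intr=46.5938 cont=44.0142 V=46.5938[EX]; j=1 S=84.1400 intr=21.3900 cont=21.9324 V=21.9324[hold]; j=2 S=120.1221 intr=0.0000 cont=5.6784 V=5.6784[hold]  S*(2)=58.9362
k=1: j=0 S=70.4194 intr=35.1106 cont=32.8092 V=35.1106[EX]; j=1 S=100.5339 intr=4.9961 cont=13.0617 V=13.0617[hold]  S*(1)=70.4194
k=0: j=0 S=84.1400 intr=21.3900 cont=22.9462 V=22.9462[hold]  S*(0)=-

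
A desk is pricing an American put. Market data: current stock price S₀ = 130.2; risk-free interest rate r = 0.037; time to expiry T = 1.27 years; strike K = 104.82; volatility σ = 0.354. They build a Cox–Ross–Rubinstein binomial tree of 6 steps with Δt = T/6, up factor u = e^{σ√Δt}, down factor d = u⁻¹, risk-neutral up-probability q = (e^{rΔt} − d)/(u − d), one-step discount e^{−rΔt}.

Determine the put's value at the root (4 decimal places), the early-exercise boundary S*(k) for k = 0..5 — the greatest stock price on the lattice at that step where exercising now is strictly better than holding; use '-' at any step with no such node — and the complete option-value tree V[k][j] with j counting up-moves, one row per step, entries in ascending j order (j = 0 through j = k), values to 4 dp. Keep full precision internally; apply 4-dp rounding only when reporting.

Δt=0.21167, u=1.17688, d=0.84971, q=0.48340, disc=e^(-rΔt)=0.99220
k=6 terminal: V=max(K-S,0) → 55.8172 36.9490 10.8157 0.0000 0.0000 0.0000 0.0000
k=5: j=0 S=57.6704 intr=47.1496 cont=46.3319 V=47.1496[EX]; j=1 S=79.8759 intr=24.9441 cont=24.1263 V=24.9441[EX]; j=2 S=110.6316 intr=0.0000 cont=5.5438 V=5.5438[hold]; j=3 S=153.2296 intr=0.0000 cont=0.0000 V=0.0000[hold]; j=4 S=212.2296 intr=0.0000 cont=0.0000 V=0.0000[hold]; j=5 S=293.9471 intr=0.0000 cont=0.0000 V=0.0000[hold]  S*(5)=79.8759
k=4: j=0 S=67.8710 intr=36.9490 cont=36.1313 V=36.9490[EX]; j=1 S=94.0043 intr=10.8157 cont=15.4444 V=15.4444[hold]; j=2 S=130.2000 intr=0.0000 cont=2.8415 V=2.8415[hold]; j=3 S=180.3326 intr=0.0000 cont=0.0000 V=0.0000[hold]; j=4 S=249.7685 intr=0.0000 cont=0.0000 V=0.0000[hold]  S*(4)=67.8710
k=3: j=0 S=79.8759 intr=24.9441 cont=26.3464 V=26.3464[hold]; j=1 S=110.6316 intr=0.0000 cont=9.2792 V=9.2792[hold]; j=2 S=153.2296 intr=0.0000 cont=1.4565 V=1.4565[hold]; j=3 S=212.2296 intr=0.0000 cont=0.0000 V=0.0000[hold]  S*(3)=-
k=2: j=0 S=94.0043 intr=10.8157 cont=17.9549 V=17.9549[hold]; j=1 S=130.2000 intr=0.0000 cont=5.4548 V=5.4548[hold]; j=2 S=180.3326 intr=0.0000 cont=0.7465 V=0.7465[hold]  S*(2)=-
k=1: j=0 S=110.6316 intr=0.0000 cont=11.8193 V=11.8193[hold]; j=1 S=153.2296 intr=0.0000 cont=3.1540 V=3.1540[hold]  S*(1)=-
k=0: j=0 S=130.2000 intr=0.0000 cont=7.5709 V=7.5709[hold]  S*(0)=-

price = 7.5709
boundary = - - - - 67.8710 79.8759
tree:
7.5709
11.8193 3.1540
17.9549 5.4548 0.7465
26.3464 9.2792 1.4565 0.0000
36.9490 15.4444 2.8415 0.0000 0.0000
47.1496 24.9441 5.5438 0.0000 0.0000 0.0000
55.8172 36.9490 10.8157 0.0000 0.0000 0.0000 0.0000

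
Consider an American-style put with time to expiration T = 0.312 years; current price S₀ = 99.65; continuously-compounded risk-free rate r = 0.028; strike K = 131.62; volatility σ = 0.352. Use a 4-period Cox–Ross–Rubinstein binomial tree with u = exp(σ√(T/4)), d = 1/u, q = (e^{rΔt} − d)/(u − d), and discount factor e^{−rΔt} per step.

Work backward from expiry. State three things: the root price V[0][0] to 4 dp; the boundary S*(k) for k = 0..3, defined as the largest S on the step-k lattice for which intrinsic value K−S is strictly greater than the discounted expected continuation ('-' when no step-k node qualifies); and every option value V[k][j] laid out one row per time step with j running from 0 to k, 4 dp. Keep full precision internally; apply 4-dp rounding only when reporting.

price = 32.3338
boundary = - 90.3197 99.6500 109.9441
tree:
32.3338
41.3003 23.0168
49.7570 31.9700 13.6718
57.4218 41.3003 21.6759 5.2864
64.3691 49.7570 31.9700 10.3183 0.0000

Δt=0.07800  u=1.10330  d=0.90637  q=0.48654  discount=0.99782
step 4 (expiry): payoffs max(K−S,0) = 64.3691 49.7570 31.9700 10.3183 0.0000
step 3: (k=3,j=0): S=74.1982, (K−S)⁺=57.4218, hold=57.1347 ⇒ V=57.4218 exercise | (k=3,j=1): S=90.3197, (K−S)⁺=41.3003, hold=41.0131 ⇒ V=41.3003 exercise | (k=3,j=2): S=109.9441, (K−S)⁺=21.6759, hold=21.3887 ⇒ V=21.6759 exercise | (k=3,j=3): S=133.8325, (K−S)⁺=0.0000, hold=5.2864 ⇒ V=5.2864 continue  boundary S*=109.9441
step 2: (k=2,j=0): S=81.8630, (K−S)⁺=49.7570, hold=49.4698 ⇒ V=49.7570 exercise | (k=2,j=1): S=99.6500, (K−S)⁺=31.9700, hold=31.6829 ⇒ V=31.9700 exercise | (k=2,j=2): S=121.3017, (K−S)⁺=10.3183, hold=13.6718 ⇒ V=13.6718 continue  boundary S*=99.6500
step 1: (k=1,j=0): S=90.3197, (K−S)⁺=41.3003, hold=41.0131 ⇒ V=41.3003 exercise | (k=1,j=1): S=109.9441, (K−S)⁺=21.6759, hold=23.0168 ⇒ V=23.0168 continue  boundary S*=90.3197
step 0: (k=0,j=0): S=99.6500, (K−S)⁺=31.9700, hold=32.3338 ⇒ V=32.3338 continue  boundary S*=-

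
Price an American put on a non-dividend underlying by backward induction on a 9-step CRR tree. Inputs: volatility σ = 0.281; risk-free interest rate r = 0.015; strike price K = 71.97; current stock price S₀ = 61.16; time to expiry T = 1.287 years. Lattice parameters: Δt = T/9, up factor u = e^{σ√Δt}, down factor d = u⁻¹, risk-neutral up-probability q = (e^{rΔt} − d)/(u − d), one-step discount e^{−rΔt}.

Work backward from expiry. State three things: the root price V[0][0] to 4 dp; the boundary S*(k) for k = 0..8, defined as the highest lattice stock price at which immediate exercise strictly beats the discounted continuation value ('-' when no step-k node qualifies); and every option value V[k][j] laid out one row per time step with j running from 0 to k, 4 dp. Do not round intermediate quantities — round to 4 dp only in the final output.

Δt=0.14300  u=1.11211  d=0.89919  q=0.48354  discount=0.99786
step 9 (expiry): payoffs max(K−S,0) = 48.4666 42.9012 36.0179 27.5047 16.9755 3.9532 0.0000 0.0000 0.0000 0.0000
step 8: (k=8,j=0): S=26.1384, (K−S)⁺=45.8316, hold=45.6774 ⇒ V=45.8316 exercise | (k=8,j=1): S=32.3278, (K−S)⁺=39.6422, hold=39.4880 ⇒ V=39.6422 exercise | (k=8,j=2): S=39.9828, (K−S)⁺=31.9872, hold=31.8330 ⇒ V=31.9872 exercise | (k=8,j=3): S=49.4505, (K−S)⁺=22.5195, hold=22.3653 ⇒ V=22.5195 exercise | (k=8,j=4): S=61.1600, (K−S)⁺=10.8100, hold=10.6558 ⇒ V=10.8100 exercise | (k=8,j=5): S=75.6423, (K−S)⁺=0.0000, hold=2.0373 ⇒ V=2.0373 continue | (k=8,j=6): S=93.5539, (K−S)⁺=0.0000, hold=0.0000 ⇒ V=0.0000 continue | (k=8,j=7): S=115.7069, (K−S)⁺=0.0000, hold=0.0000 ⇒ V=0.0000 continue | (k=8,j=8): S=143.1055, (K−S)⁺=0.0000, hold=0.0000 ⇒ V=0.0000 continue  boundary S*=61.1600
step 7: (k=7,j=0): S=29.0688, (K−S)⁺=42.9012, hold=42.7470 ⇒ V=42.9012 exercise | (k=7,j=1): S=35.9521, (K−S)⁺=36.0179, hold=35.8637 ⇒ V=36.0179 exercise | (k=7,j=2): S=44.4653, (K−S)⁺=27.5047, hold=27.3504 ⇒ V=27.5047 exercise | (k=7,j=3): S=54.9945, (K−S)⁺=16.9755, hold=16.8213 ⇒ V=16.9755 exercise | (k=7,j=4): S=68.0168, (K−S)⁺=3.9532, hold=6.5539 ⇒ V=6.5539 continue | (k=7,j=5): S=84.1227, (K−S)⁺=0.0000, hold=1.0499 ⇒ V=1.0499 continue | (k=7,j=6): S=104.0424, (K−S)⁺=0.0000, hold=0.0000 ⇒ V=0.0000 continue | (k=7,j=7): S=128.6790, (K−S)⁺=0.0000, hold=0.0000 ⇒ V=0.0000 continue  boundary S*=54.9945
step 6: (k=6,j=0): S=32.3278, (K−S)⁺=39.6422, hold=39.4880 ⇒ V=39.6422 exercise | (k=6,j=1): S=39.9828, (K−S)⁺=31.9872, hold=31.8330 ⇒ V=31.9872 exercise | (k=6,j=2): S=49.4505, (K−S)⁺=22.5195, hold=22.3653 ⇒ V=22.5195 exercise | (k=6,j=3): S=61.1600, (K−S)⁺=10.8100, hold=11.9107 ⇒ V=11.9107 continue | (k=6,j=4): S=75.6423, (K−S)⁺=0.0000, hold=3.8842 ⇒ V=3.8842 continue | (k=6,j=5): S=93.5539, (K−S)⁺=0.0000, hold=0.5411 ⇒ V=0.5411 continue | (k=6,j=6): S=115.7069, (K−S)⁺=0.0000, hold=0.0000 ⇒ V=0.0000 continue  boundary S*=49.4505
step 5: (k=5,j=0): S=35.9521, (K−S)⁺=36.0179, hold=35.8637 ⇒ V=36.0179 exercise | (k=5,j=1): S=44.4653, (K−S)⁺=27.5047, hold=27.3504 ⇒ V=27.5047 exercise | (k=5,j=2): S=54.9945, (K−S)⁺=16.9755, hold=17.3524 ⇒ V=17.3524 continue | (k=5,j=3): S=68.0168, (K−S)⁺=3.9532, hold=8.0123 ⇒ V=8.0123 continue | (k=5,j=4): S=84.1227, (K−S)⁺=0.0000, hold=2.2628 ⇒ V=2.2628 continue | (k=5,j=5): S=104.0424, (K−S)⁺=0.0000, hold=0.2788 ⇒ V=0.2788 continue  boundary S*=44.4653
step 4: (k=4,j=0): S=39.9828, (K−S)⁺=31.9872, hold=31.8330 ⇒ V=31.9872 exercise | (k=4,j=1): S=49.4505, (K−S)⁺=22.5195, hold=22.5472 ⇒ V=22.5472 continue | (k=4,j=2): S=61.1600, (K−S)⁺=10.8100, hold=12.8085 ⇒ V=12.8085 continue | (k=4,j=3): S=75.6423, (K−S)⁺=0.0000, hold=5.2209 ⇒ V=5.2209 continue | (k=4,j=4): S=93.5539, (K−S)⁺=0.0000, hold=1.3007 ⇒ V=1.3007 continue  boundary S*=39.9828
step 3: (k=3,j=0): S=44.4653, (K−S)⁺=27.5047, hold=27.3638 ⇒ V=27.5047 exercise | (k=3,j=1): S=54.9945, (K−S)⁺=16.9755, hold=17.7999 ⇒ V=17.7999 continue | (k=3,j=2): S=68.0168, (K−S)⁺=3.9532, hold=9.1200 ⇒ V=9.1200 continue | (k=3,j=3): S=84.1227, (K−S)⁺=0.0000, hold=3.3182 ⇒ V=3.3182 continue  boundary S*=44.4653
step 2: (k=2,j=0): S=49.4505, (K−S)⁺=22.5195, hold=22.7631 ⇒ V=22.7631 continue | (k=2,j=1): S=61.1600, (K−S)⁺=10.8100, hold=13.5736 ⇒ V=13.5736 continue | (k=2,j=2): S=75.6423, (K−S)⁺=0.0000, hold=6.3010 ⇒ V=6.3010 continue  boundary S*=-
step 1: (k=1,j=0): S=54.9945, (K−S)⁺=16.9755, hold=18.2803 ⇒ V=18.2803 continue | (k=1,j=1): S=68.0168, (K−S)⁺=3.9532, hold=10.0355 ⇒ V=10.0355 continue  boundary S*=-
step 0: (k=0,j=0): S=61.1600, (K−S)⁺=10.8100, hold=14.2629 ⇒ V=14.2629 continue  boundary S*=-

price = 14.2629
boundary = - - - 44.4653 39.9828 44.4653 49.4505 54.9945 61.1600
tree:
14.2629
18.2803 10.0355
22.7631 13.5736 6.3010
27.5047 17.7999 9.1200 3.3182
31.9872 22.5472 12.8085 5.2209 1.3007
36.0179 27.5047 17.3524 8.0123 2.2628 0.2788
39.6422 31.9872 22.5195 11.9107 3.8842 0.5411 0.0000
42.9012 36.0179 27.5047 16.9755 6.5539 1.0499 0.0000 0.0000
45.8316 39.6422 31.9872 22.5195 10.8100 2.0373 0.0000 0.0000 0.0000
48.4666 42.9012 36.0179 27.5047 16.9755 3.9532 0.0000 0.0000 0.0000 0.0000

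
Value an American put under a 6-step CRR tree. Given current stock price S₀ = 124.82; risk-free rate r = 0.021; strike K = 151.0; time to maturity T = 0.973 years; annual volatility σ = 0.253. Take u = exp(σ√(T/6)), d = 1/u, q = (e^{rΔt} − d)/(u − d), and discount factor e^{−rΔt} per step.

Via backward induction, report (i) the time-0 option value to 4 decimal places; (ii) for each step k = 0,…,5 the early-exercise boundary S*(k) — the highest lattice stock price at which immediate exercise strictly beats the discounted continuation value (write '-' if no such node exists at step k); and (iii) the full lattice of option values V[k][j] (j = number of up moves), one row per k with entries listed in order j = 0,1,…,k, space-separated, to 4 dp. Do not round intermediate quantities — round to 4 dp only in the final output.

params: Δt=0.16217 u=1.10725 d=0.90314 q=0.49126 e^(-rΔt)=0.99660
t_6 payoffs: 83.2669 67.9585 49.1901 26.1800 0.0000 0.0000 0.0000
t_5: node(5,0) S=74.9978 payoff=76.0022 vs cont=75.4889 → 76.0022 [stop]  node(5,1) S=91.9481 payoff=59.0519 vs cont=58.5386 → 59.0519 [stop]  node(5,2) S=112.7293 payoff=38.2707 vs cont=37.7573 → 38.2707 [stop]  node(5,3) S=138.2074 payoff=12.7926 vs cont=13.2734 → 13.2734 [wait]  node(5,4) S=169.4438 payoff=0.0000 vs cont=0.0000 → 0.0000 [wait]  node(5,5) S=207.7400 payoff=0.0000 vs cont=0.0000 → 0.0000 [wait]  ⇒ S*(5)=112.7293
t_4: node(4,0) S=83.0415 payoff=67.9585 vs cont=67.4451 → 67.9585 [stop]  node(4,1) S=101.8099 payoff=49.1901 vs cont=48.6768 → 49.1901 [stop]  node(4,2) S=124.8200 payoff=26.1800 vs cont=25.9021 → 26.1800 [stop]  node(4,3) S=153.0307 payoff=0.0000 vs cont=6.7297 → 6.7297 [wait]  node(4,4) S=187.6173 payoff=0.0000 vs cont=0.0000 → 0.0000 [wait]  ⇒ S*(4)=124.8200
t_3: node(3,0) S=91.9481 payoff=59.0519 vs cont=58.5386 → 59.0519 [stop]  node(3,1) S=112.7293 payoff=38.2707 vs cont=37.7573 → 38.2707 [stop]  node(3,2) S=138.2074 payoff=12.7926 vs cont=16.5683 → 16.5683 [wait]  node(3,3) S=169.4438 payoff=0.0000 vs cont=3.4120 → 3.4120 [wait]  ⇒ S*(3)=112.7293
t_2: node(2,0) S=101.8099 payoff=49.1901 vs cont=48.6768 → 49.1901 [stop]  node(2,1) S=124.8200 payoff=26.1800 vs cont=27.5152 → 27.5152 [wait]  node(2,2) S=153.0307 payoff=0.0000 vs cont=10.0707 → 10.0707 [wait]  ⇒ S*(2)=101.8099
t_1: node(1,0) S=112.7293 payoff=38.2707 vs cont=38.4110 → 38.4110 [wait]  node(1,1) S=138.2074 payoff=12.7926 vs cont=18.8810 → 18.8810 [wait]  ⇒ S*(1)=-
t_0: node(0,0) S=124.8200 payoff=26.1800 vs cont=28.7186 → 28.7186 [wait]  ⇒ S*(0)=-

price = 28.7186
boundary = - - 101.8099 112.7293 124.8200 112.7293
tree:
28.7186
38.4110 18.8810
49.1901 27.5152 10.0707
59.0519 38.2707 16.5683 3.4120
67.9585 49.1901 26.1800 6.7297 0.0000
76.0022 59.0519 38.2707 13.2734 0.0000 0.0000
83.2669 67.9585 49.1901 26.1800 0.0000 0.0000 0.0000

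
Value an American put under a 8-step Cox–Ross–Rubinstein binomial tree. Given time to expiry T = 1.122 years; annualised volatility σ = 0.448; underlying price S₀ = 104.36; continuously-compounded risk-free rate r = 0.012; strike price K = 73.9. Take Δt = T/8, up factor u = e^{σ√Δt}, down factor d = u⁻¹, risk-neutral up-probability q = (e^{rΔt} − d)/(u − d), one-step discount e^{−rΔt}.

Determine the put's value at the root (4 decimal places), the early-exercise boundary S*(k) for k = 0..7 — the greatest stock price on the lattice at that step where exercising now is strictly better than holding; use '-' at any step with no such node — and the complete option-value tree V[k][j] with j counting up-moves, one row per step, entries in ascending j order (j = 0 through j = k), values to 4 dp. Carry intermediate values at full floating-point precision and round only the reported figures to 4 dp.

price = 4.9371
boundary = - - - - - 45.1038 53.3430 45.1038
tree:
4.9371
7.4561 2.0353
10.9983 3.3773 0.4872
15.7615 5.5173 0.9090 0.0000
21.7897 8.8312 1.6961 0.0000 0.0000
28.7962 13.7476 3.1646 0.0000 0.0000 0.0000
35.7628 20.5570 5.9048 0.0000 0.0000 0.0000 0.0000
41.6533 28.7962 11.0174 0.0000 0.0000 0.0000 0.0000 0.0000
46.6340 35.7628 20.5570 0.0000 0.0000 0.0000 0.0000 0.0000 0.0000

Δt=0.14025, u=1.18267, d=0.84554, q=0.46315, disc=e^(-rΔt)=0.99832
k=8 terminal: V=max(K-S,0) → 46.6340 35.7628 20.5570 0.0000 0.0000 0.0000 0.0000 0.0000 0.0000
k=7: j=0 S=32.2467 intr=41.6533 cont=41.5290 V=41.6533[EX]; j=1 S=45.1038 intr=28.7962 cont=28.6719 V=28.7962[EX]; j=2 S=63.0873 intr=10.8127 cont=11.0174 V=11.0174[hold]; j=3 S=88.2409 intr=0.0000 cont=0.0000 V=0.0000[hold]; j=4 S=123.4236 intr=0.0000 cont=0.0000 V=0.0000[hold]; j=5 S=172.6340 intr=0.0000 cont=0.0000 V=0.0000[hold]; j=6 S=241.4653 intr=0.0000 cont=0.0000 V=0.0000[hold]; j=7 S=337.7404 intr=0.0000 cont=0.0000 V=0.0000[hold]  S*(7)=45.1038
k=6: j=0 S=38.1372 intr=35.7628 cont=35.6385 V=35.7628[EX]; j=1 S=53.3430 intr=20.5570 cont=20.5274 V=20.5570[EX]; j=2 S=74.6115 intr=0.0000 cont=5.9048 V=5.9048[hold]; j=3 S=104.3600 intr=0.0000 cont=0.0000 V=0.0000[hold]; j=4 S=145.9696 intr=0.0000 cont=0.0000 V=0.0000[hold]; j=5 S=204.1694 intr=0.0000 cont=0.0000 V=0.0000[hold]; j=6 S=285.5741 intr=0.0000 cont=0.0000 V=0.0000[hold]  S*(6)=53.3430
k=5: j=0 S=45.1038 intr=28.7962 cont=28.6719 V=28.7962[EX]; j=1 S=63.0873 intr=10.8127 cont=13.7476 V=13.7476[hold]; j=2 S=88.2409 intr=0.0000 cont=3.1646 V=3.1646[hold]; j=3 S=123.4236 intr=0.0000 cont=0.0000 V=0.0000[hold]; j=4 S=172.6340 intr=0.0000 cont=0.0000 V=0.0000[hold]; j=5 S=241.4653 intr=0.0000 cont=0.0000 V=0.0000[hold]  S*(5)=45.1038
k=4: j=0 S=53.3430 intr=20.5570 cont=21.7897 V=21.7897[hold]; j=1 S=74.6115 intr=0.0000 cont=8.8312 V=8.8312[hold]; j=2 S=104.3600 intr=0.0000 cont=1.6961 V=1.6961[hold]; j=3 S=145.9696 intr=0.0000 cont=0.0000 V=0.0000[hold]; j=4 S=204.1694 intr=0.0000 cont=0.0000 V=0.0000[hold]  S*(4)=-
k=3: j=0 S=63.0873 intr=10.8127 cont=15.7615 V=15.7615[hold]; j=1 S=88.2409 intr=0.0000 cont=5.5173 V=5.5173[hold]; j=2 S=123.4236 intr=0.0000 cont=0.9090 V=0.9090[hold]; j=3 S=172.6340 intr=0.0000 cont=0.0000 V=0.0000[hold]  S*(3)=-
k=2: j=0 S=74.6115 intr=0.0000 cont=10.9983 V=10.9983[hold]; j=1 S=104.3600 intr=0.0000 cont=3.3773 V=3.3773[hold]; j=2 S=145.9696 intr=0.0000 cont=0.4872 V=0.4872[hold]  S*(2)=-
k=1: j=0 S=88.2409 intr=0.0000 cont=7.4561 V=7.4561[hold]; j=1 S=123.4236 intr=0.0000 cont=2.0353 V=2.0353[hold]  S*(1)=-
k=0: j=0 S=104.3600 intr=0.0000 cont=4.9371 V=4.9371[hold]  S*(0)=-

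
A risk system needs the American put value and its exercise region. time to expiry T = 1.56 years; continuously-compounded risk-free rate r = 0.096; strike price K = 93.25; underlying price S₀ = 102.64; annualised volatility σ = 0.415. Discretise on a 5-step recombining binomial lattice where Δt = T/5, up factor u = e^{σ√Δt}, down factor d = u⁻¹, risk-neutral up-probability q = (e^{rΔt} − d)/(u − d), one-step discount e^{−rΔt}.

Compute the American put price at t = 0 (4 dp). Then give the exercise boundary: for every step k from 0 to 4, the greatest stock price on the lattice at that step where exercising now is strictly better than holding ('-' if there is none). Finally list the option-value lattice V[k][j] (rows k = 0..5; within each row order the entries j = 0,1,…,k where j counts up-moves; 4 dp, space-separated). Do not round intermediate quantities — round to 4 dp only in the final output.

price = 11.2170
boundary = - - 64.5613 51.2035 64.5613
tree:
11.2170
18.2600 5.0491
28.6887 9.2261 1.2951
42.0465 16.5064 2.7084 0.0000
52.6405 28.6887 5.6644 0.0000 0.0000
61.0426 42.0465 11.8463 0.0000 0.0000 0.0000

Δt=0.31200, u=1.26088, d=0.79310, q=0.50731, disc=e^(-rΔt)=0.97049
k=5 terminal: V=max(K-S,0) → 61.0426 42.0465 11.8463 0.0000 0.0000 0.0000
k=4: j=0 S=40.6095 intr=52.6405 cont=49.8889 V=52.6405[EX]; j=1 S=64.5613 intr=28.6887 cont=25.9371 V=28.6887[EX]; j=2 S=102.6400 intr=0.0000 cont=5.6644 V=5.6644[hold]; j=3 S=163.1778 intr=0.0000 cont=0.0000 V=0.0000[hold]; j=4 S=259.4213 intr=0.0000 cont=0.0000 V=0.0000[hold]  S*(4)=64.5613
k=3: j=0 S=51.2035 intr=42.0465 cont=39.2949 V=42.0465[EX]; j=1 S=81.4037 intr=11.8463 cont=16.5064 V=16.5064[hold]; j=2 S=129.4163 intr=0.0000 cont=2.7084 V=2.7084[hold]; j=3 S=205.7469 intr=0.0000 cont=0.0000 V=0.0000[hold]  S*(3)=51.2035
k=2: j=0 S=64.5613 intr=28.6887 cont=28.2315 V=28.6887[EX]; j=1 S=102.6400 intr=0.0000 cont=9.2261 V=9.2261[hold]; j=2 S=163.1778 intr=0.0000 cont=1.2951 V=1.2951[hold]  S*(2)=64.5613
k=1: j=0 S=81.4037 intr=11.8463 cont=18.2600 V=18.2600[hold]; j=1 S=129.4163 intr=0.0000 cont=5.0491 V=5.0491[hold]  S*(1)=-
k=0: j=0 S=102.6400 intr=0.0000 cont=11.2170 V=11.2170[hold]  S*(0)=-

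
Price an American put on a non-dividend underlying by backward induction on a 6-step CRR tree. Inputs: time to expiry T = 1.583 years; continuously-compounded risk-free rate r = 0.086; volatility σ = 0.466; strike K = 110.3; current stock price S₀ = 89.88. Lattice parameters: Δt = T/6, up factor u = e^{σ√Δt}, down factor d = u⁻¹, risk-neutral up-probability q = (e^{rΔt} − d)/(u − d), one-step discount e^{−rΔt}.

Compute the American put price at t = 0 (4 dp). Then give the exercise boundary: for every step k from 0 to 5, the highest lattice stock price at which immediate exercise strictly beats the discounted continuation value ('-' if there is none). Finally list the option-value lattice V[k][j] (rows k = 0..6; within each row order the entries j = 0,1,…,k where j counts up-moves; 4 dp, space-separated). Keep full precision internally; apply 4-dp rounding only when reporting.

price = 28.4721
boundary = - - 55.6875 70.7474 55.6875 70.7474
tree:
28.4721
40.1476 17.5581
54.6125 26.8552 8.6267
66.4666 39.5526 14.7926 2.5615
75.7973 54.6125 24.6751 5.1169 0.0000
83.1418 66.4666 39.5526 10.2219 0.0000 0.0000
88.9229 75.7973 54.6125 20.4200 0.0000 0.0000 0.0000

Δt=0.26383  u=1.27044  d=0.78713  q=0.48793  discount=0.97757
step 6 (expiry): payoffs max(K−S,0) = 88.9229 75.7973 54.6125 20.4200 0.0000 0.0000 0.0000
step 5: (k=5,j=0): S=27.1582, (K−S)⁺=83.1418, hold=80.6673 ⇒ V=83.1418 exercise | (k=5,j=1): S=43.8334, (K−S)⁺=66.4666, hold=63.9921 ⇒ V=66.4666 exercise | (k=5,j=2): S=70.7474, (K−S)⁺=39.5526, hold=37.0781 ⇒ V=39.5526 exercise | (k=5,j=3): S=114.1867, (K−S)⁺=0.0000, hold=10.2219 ⇒ V=10.2219 continue | (k=5,j=4): S=184.2980, (K−S)⁺=0.0000, hold=0.0000 ⇒ V=0.0000 continue | (k=5,j=5): S=297.4580, (K−S)⁺=0.0000, hold=0.0000 ⇒ V=0.0000 continue  boundary S*=70.7474
step 4: (k=4,j=0): S=34.5027, (K−S)⁺=75.7973, hold=73.3228 ⇒ V=75.7973 exercise | (k=4,j=1): S=55.6875, (K−S)⁺=54.6125, hold=52.1380 ⇒ V=54.6125 exercise | (k=4,j=2): S=89.8800, (K−S)⁺=20.4200, hold=24.6751 ⇒ V=24.6751 continue | (k=4,j=3): S=145.0668, (K−S)⁺=0.0000, hold=5.1169 ⇒ V=5.1169 continue | (k=4,j=4): S=234.1387, (K−S)⁺=0.0000, hold=0.0000 ⇒ V=0.0000 continue  boundary S*=55.6875
step 3: (k=3,j=0): S=43.8334, (K−S)⁺=66.4666, hold=63.9921 ⇒ V=66.4666 exercise | (k=3,j=1): S=70.7474, (K−S)⁺=39.5526, hold=39.1077 ⇒ V=39.5526 exercise | (k=3,j=2): S=114.1867, (K−S)⁺=0.0000, hold=14.7926 ⇒ V=14.7926 continue | (k=3,j=3): S=184.2980, (K−S)⁺=0.0000, hold=2.5615 ⇒ V=2.5615 continue  boundary S*=70.7474
step 2: (k=2,j=0): S=55.6875, (K−S)⁺=54.6125, hold=52.1380 ⇒ V=54.6125 exercise | (k=2,j=1): S=89.8800, (K−S)⁺=20.4200, hold=26.8552 ⇒ V=26.8552 continue | (k=2,j=2): S=145.0668, (K−S)⁺=0.0000, hold=8.6267 ⇒ V=8.6267 continue  boundary S*=55.6875
step 1: (k=1,j=0): S=70.7474, (K−S)⁺=39.5526, hold=40.1476 ⇒ V=40.1476 continue | (k=1,j=1): S=114.1867, (K−S)⁺=0.0000, hold=17.5581 ⇒ V=17.5581 continue  boundary S*=-
step 0: (k=0,j=0): S=89.8800, (K−S)⁺=20.4200, hold=28.4721 ⇒ V=28.4721 continue  boundary S*=-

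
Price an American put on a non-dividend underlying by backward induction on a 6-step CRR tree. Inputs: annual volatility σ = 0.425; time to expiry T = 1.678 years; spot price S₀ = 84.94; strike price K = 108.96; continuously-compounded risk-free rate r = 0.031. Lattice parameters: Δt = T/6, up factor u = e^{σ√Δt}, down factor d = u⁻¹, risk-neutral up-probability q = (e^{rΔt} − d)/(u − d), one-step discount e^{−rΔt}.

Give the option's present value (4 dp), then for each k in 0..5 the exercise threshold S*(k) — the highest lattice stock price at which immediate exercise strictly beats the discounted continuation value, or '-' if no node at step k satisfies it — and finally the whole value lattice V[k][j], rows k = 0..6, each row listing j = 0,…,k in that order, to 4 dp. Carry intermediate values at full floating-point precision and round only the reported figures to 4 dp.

price = 32.7765
boundary = - - 54.1867 43.2796 54.1867 67.8426
tree:
32.7765
43.1553 21.3672
54.7733 30.5054 11.1809
65.6804 41.8894 17.8890 3.6189
74.3921 54.7733 27.7489 6.8011 0.0000
81.3502 65.6804 41.1174 12.7813 0.0000 0.0000
86.9077 74.3921 54.7733 24.0200 0.0000 0.0000 0.0000

Δt=0.27967  u=1.25202  d=0.79871  q=0.46326  discount=0.99137
step 6 (expiry): payoffs max(K−S,0) = 86.9077 74.3921 54.7733 24.0200 0.0000 0.0000 0.0000
step 5: (k=5,j=0): S=27.6098, (K−S)⁺=81.3502, hold=80.4096 ⇒ V=81.3502 exercise | (k=5,j=1): S=43.2796, (K−S)⁺=65.6804, hold=64.7399 ⇒ V=65.6804 exercise | (k=5,j=2): S=67.8426, (K−S)⁺=41.1174, hold=40.1768 ⇒ V=41.1174 exercise | (k=5,j=3): S=106.3462, (K−S)⁺=2.6138, hold=12.7813 ⇒ V=12.7813 continue | (k=5,j=4): S=166.7024, (K−S)⁺=0.0000, hold=0.0000 ⇒ V=0.0000 continue | (k=5,j=5): S=261.3133, (K−S)⁺=0.0000, hold=0.0000 ⇒ V=0.0000 continue  boundary S*=67.8426
step 4: (k=4,j=0): S=34.5679, (K−S)⁺=74.3921, hold=73.4515 ⇒ V=74.3921 exercise | (k=4,j=1): S=54.1867, (K−S)⁺=54.7733, hold=53.8328 ⇒ V=54.7733 exercise | (k=4,j=2): S=84.9400, (K−S)⁺=24.0200, hold=27.7489 ⇒ V=27.7489 continue | (k=4,j=3): S=133.1472, (K−S)⁺=0.0000, hold=6.8011 ⇒ V=6.8011 continue | (k=4,j=4): S=208.7140, (K−S)⁺=0.0000, hold=0.0000 ⇒ V=0.0000 continue  boundary S*=54.1867
step 3: (k=3,j=0): S=43.2796, (K−S)⁺=65.6804, hold=64.7399 ⇒ V=65.6804 exercise | (k=3,j=1): S=67.8426, (K−S)⁺=41.1174, hold=41.8894 ⇒ V=41.8894 continue | (k=3,j=2): S=106.3462, (K−S)⁺=2.6138, hold=17.8890 ⇒ V=17.8890 continue | (k=3,j=3): S=166.7024, (K−S)⁺=0.0000, hold=3.6189 ⇒ V=3.6189 continue  boundary S*=43.2796
step 2: (k=2,j=0): S=54.1867, (K−S)⁺=54.7733, hold=54.1873 ⇒ V=54.7733 exercise | (k=2,j=1): S=84.9400, (K−S)⁺=24.0200, hold=30.5054 ⇒ V=30.5054 continue | (k=2,j=2): S=133.1472, (K−S)⁺=0.0000, hold=11.1809 ⇒ V=11.1809 continue  boundary S*=54.1867
step 1: (k=1,j=0): S=67.8426, (K−S)⁺=41.1174, hold=43.1553 ⇒ V=43.1553 continue | (k=1,j=1): S=106.3462, (K−S)⁺=2.6138, hold=21.3672 ⇒ V=21.3672 continue  boundary S*=-
step 0: (k=0,j=0): S=84.9400, (K−S)⁺=24.0200, hold=32.7765 ⇒ V=32.7765 continue  boundary S*=-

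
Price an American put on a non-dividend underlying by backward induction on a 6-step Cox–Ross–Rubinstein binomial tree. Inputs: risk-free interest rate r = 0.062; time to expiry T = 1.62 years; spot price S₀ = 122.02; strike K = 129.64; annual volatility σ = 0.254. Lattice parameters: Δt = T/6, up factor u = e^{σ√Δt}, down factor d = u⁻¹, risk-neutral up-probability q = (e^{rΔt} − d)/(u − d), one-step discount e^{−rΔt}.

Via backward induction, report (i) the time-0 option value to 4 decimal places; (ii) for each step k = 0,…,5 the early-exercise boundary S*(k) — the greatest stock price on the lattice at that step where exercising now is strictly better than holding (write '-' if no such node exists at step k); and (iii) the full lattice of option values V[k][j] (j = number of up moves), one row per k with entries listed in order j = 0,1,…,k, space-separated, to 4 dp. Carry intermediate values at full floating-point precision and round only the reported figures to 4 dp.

price = 15.3298
boundary = - - 93.7115 82.1246 93.7115 106.9330
tree:
15.3298
23.8964 8.2455
35.9285 14.0214 3.4024
47.5154 23.0042 6.5275 0.7485
57.6695 35.9285 12.3121 1.6222 0.0000
66.5682 47.5154 22.7070 3.5158 0.0000 0.0000
74.3666 57.6695 35.9285 7.6200 0.0000 0.0000 0.0000

Δt=0.27000  u=1.14109  d=0.87636  q=0.53082  discount=0.98340
step 6 (expiry): payoffs max(K−S,0) = 74.3666 57.6695 35.9285 7.6200 0.0000 0.0000 0.0000
step 5: (k=5,j=0): S=63.0718, (K−S)⁺=66.5682, hold=64.4161 ⇒ V=66.5682 exercise | (k=5,j=1): S=82.1246, (K−S)⁺=47.5154, hold=45.3632 ⇒ V=47.5154 exercise | (k=5,j=2): S=106.9330, (K−S)⁺=22.7070, hold=20.5549 ⇒ V=22.7070 exercise | (k=5,j=3): S=139.2356, (K−S)⁺=0.0000, hold=3.5158 ⇒ V=3.5158 continue | (k=5,j=4): S=181.2961, (K−S)⁺=0.0000, hold=0.0000 ⇒ V=0.0000 continue | (k=5,j=5): S=236.0624, (K−S)⁺=0.0000, hold=0.0000 ⇒ V=0.0000 continue  boundary S*=106.9330
step 4: (k=4,j=0): S=71.9705, (K−S)⁺=57.6695, hold=55.5174 ⇒ V=57.6695 exercise | (k=4,j=1): S=93.7115, (K−S)⁺=35.9285, hold=33.7764 ⇒ V=35.9285 exercise | (k=4,j=2): S=122.0200, (K−S)⁺=7.6200, hold=12.3121 ⇒ V=12.3121 continue | (k=4,j=3): S=158.8800, (K−S)⁺=0.0000, hold=1.6222 ⇒ V=1.6222 continue | (k=4,j=4): S=206.8749, (K−S)⁺=0.0000, hold=0.0000 ⇒ V=0.0000 continue  boundary S*=93.7115
step 3: (k=3,j=0): S=82.1246, (K−S)⁺=47.5154, hold=45.3632 ⇒ V=47.5154 exercise | (k=3,j=1): S=106.9330, (K−S)⁺=22.7070, hold=23.0042 ⇒ V=23.0042 continue | (k=3,j=2): S=139.2356, (K−S)⁺=0.0000, hold=6.5275 ⇒ V=6.5275 continue | (k=3,j=3): S=181.2961, (K−S)⁺=0.0000, hold=0.7485 ⇒ V=0.7485 continue  boundary S*=82.1246
step 2: (k=2,j=0): S=93.7115, (K−S)⁺=35.9285, hold=33.9316 ⇒ V=35.9285 exercise | (k=2,j=1): S=122.0200, (K−S)⁺=7.6200, hold=14.0214 ⇒ V=14.0214 continue | (k=2,j=2): S=158.8800, (K−S)⁺=0.0000, hold=3.4024 ⇒ V=3.4024 continue  boundary S*=93.7115
step 1: (k=1,j=0): S=106.9330, (K−S)⁺=22.7070, hold=23.8964 ⇒ V=23.8964 continue | (k=1,j=1): S=139.2356, (K−S)⁺=0.0000, hold=8.2455 ⇒ V=8.2455 continue  boundary S*=-
step 0: (k=0,j=0): S=122.0200, (K−S)⁺=7.6200, hold=15.3298 ⇒ V=15.3298 continue  boundary S*=-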